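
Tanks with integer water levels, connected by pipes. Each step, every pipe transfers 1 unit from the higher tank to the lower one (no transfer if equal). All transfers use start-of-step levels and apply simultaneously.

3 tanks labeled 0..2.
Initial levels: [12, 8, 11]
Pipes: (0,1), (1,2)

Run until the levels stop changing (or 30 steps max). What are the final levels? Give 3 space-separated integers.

Step 1: flows [0->1,2->1] -> levels [11 10 10]
Step 2: flows [0->1,1=2] -> levels [10 11 10]
Step 3: flows [1->0,1->2] -> levels [11 9 11]
Step 4: flows [0->1,2->1] -> levels [10 11 10]
  -> period-2 cycle: step 4 state = step 2 state; never stabilizes
  -> state at step 30: (30-2) mod 2 = 0, same as step 2 -> [10 11 10]

Answer: 10 11 10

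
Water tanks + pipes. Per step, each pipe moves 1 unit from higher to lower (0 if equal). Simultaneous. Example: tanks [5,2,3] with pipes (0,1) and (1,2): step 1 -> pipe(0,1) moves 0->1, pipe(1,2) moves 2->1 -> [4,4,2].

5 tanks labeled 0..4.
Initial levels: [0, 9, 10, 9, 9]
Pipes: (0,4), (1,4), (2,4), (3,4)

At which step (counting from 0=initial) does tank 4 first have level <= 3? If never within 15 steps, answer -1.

Answer: -1

Derivation:
Step 1: flows [4->0,1=4,2->4,3=4] -> levels [1 9 9 9 9]
Step 2: flows [4->0,1=4,2=4,3=4] -> levels [2 9 9 9 8]
Step 3: flows [4->0,1->4,2->4,3->4] -> levels [3 8 8 8 10]
Step 4: flows [4->0,4->1,4->2,4->3] -> levels [4 9 9 9 6]
Step 5: flows [4->0,1->4,2->4,3->4] -> levels [5 8 8 8 8]
Step 6: flows [4->0,1=4,2=4,3=4] -> levels [6 8 8 8 7]
Step 7: flows [4->0,1->4,2->4,3->4] -> levels [7 7 7 7 9]
Step 8: flows [4->0,4->1,4->2,4->3] -> levels [8 8 8 8 5]
Step 9: flows [0->4,1->4,2->4,3->4] -> levels [7 7 7 7 9]
  -> period-2 cycle (repeats step 7); tank 4 never drops to <=3
Tank 4 never reaches <=3 within 15 steps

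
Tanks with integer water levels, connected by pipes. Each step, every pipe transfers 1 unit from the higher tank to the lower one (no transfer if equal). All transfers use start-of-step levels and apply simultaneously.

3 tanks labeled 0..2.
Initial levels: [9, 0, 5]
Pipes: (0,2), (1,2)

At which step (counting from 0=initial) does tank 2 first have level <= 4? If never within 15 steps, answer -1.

Step 1: flows [0->2,2->1] -> levels [8 1 5]
Step 2: flows [0->2,2->1] -> levels [7 2 5]
Step 3: flows [0->2,2->1] -> levels [6 3 5]
Step 4: flows [0->2,2->1] -> levels [5 4 5]
Step 5: flows [0=2,2->1] -> levels [5 5 4]
Tank 2 first reaches <=4 at step 5

Answer: 5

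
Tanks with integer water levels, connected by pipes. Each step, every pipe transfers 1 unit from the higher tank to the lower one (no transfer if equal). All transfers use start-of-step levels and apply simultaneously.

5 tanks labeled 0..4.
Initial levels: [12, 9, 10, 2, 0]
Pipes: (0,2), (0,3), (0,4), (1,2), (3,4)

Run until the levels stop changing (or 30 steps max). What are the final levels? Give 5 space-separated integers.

Step 1: flows [0->2,0->3,0->4,2->1,3->4] -> levels [9 10 10 2 2]
Step 2: flows [2->0,0->3,0->4,1=2,3=4] -> levels [8 10 9 3 3]
Step 3: flows [2->0,0->3,0->4,1->2,3=4] -> levels [7 9 9 4 4]
Step 4: flows [2->0,0->3,0->4,1=2,3=4] -> levels [6 9 8 5 5]
Step 5: flows [2->0,0->3,0->4,1->2,3=4] -> levels [5 8 8 6 6]
Step 6: flows [2->0,3->0,4->0,1=2,3=4] -> levels [8 8 7 5 5]
Step 7: flows [0->2,0->3,0->4,1->2,3=4] -> levels [5 7 9 6 6]
Step 8: flows [2->0,3->0,4->0,2->1,3=4] -> levels [8 8 7 5 5]
  -> period-2 cycle: step 8 state = step 6 state; never stabilizes
  -> state at step 30: (30-6) mod 2 = 0, same as step 6 -> [8 8 7 5 5]

Answer: 8 8 7 5 5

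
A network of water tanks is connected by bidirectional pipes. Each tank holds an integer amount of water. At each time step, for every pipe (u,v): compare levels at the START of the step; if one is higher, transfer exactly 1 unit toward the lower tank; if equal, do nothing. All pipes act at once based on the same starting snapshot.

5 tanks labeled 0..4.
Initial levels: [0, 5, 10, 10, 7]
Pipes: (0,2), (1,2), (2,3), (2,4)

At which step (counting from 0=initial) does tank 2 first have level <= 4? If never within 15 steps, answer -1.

Step 1: flows [2->0,2->1,2=3,2->4] -> levels [1 6 7 10 8]
Step 2: flows [2->0,2->1,3->2,4->2] -> levels [2 7 7 9 7]
Step 3: flows [2->0,1=2,3->2,2=4] -> levels [3 7 7 8 7]
Step 4: flows [2->0,1=2,3->2,2=4] -> levels [4 7 7 7 7]
Step 5: flows [2->0,1=2,2=3,2=4] -> levels [5 7 6 7 7]
Step 6: flows [2->0,1->2,3->2,4->2] -> levels [6 6 8 6 6]
Step 7: flows [2->0,2->1,2->3,2->4] -> levels [7 7 4 7 7]
Tank 2 first reaches <=4 at step 7

Answer: 7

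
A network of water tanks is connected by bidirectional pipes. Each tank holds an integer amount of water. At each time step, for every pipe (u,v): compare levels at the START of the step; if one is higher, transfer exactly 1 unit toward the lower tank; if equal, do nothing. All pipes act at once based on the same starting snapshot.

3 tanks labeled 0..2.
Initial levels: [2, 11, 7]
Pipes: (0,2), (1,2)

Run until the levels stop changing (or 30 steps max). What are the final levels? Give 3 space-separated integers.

Answer: 6 6 8

Derivation:
Step 1: flows [2->0,1->2] -> levels [3 10 7]
Step 2: flows [2->0,1->2] -> levels [4 9 7]
Step 3: flows [2->0,1->2] -> levels [5 8 7]
Step 4: flows [2->0,1->2] -> levels [6 7 7]
Step 5: flows [2->0,1=2] -> levels [7 7 6]
Step 6: flows [0->2,1->2] -> levels [6 6 8]
Step 7: flows [2->0,2->1] -> levels [7 7 6]
  -> period-2 cycle: step 7 state = step 5 state; never stabilizes
  -> state at step 30: (30-5) mod 2 = 1, same as step 6 -> [6 6 8]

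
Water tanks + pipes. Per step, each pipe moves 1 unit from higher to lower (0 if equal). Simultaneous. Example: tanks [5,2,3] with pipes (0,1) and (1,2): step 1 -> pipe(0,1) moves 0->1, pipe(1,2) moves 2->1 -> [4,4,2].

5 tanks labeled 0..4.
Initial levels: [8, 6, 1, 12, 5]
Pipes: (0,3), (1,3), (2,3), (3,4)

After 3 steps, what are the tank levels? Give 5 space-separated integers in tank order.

Step 1: flows [3->0,3->1,3->2,3->4] -> levels [9 7 2 8 6]
Step 2: flows [0->3,3->1,3->2,3->4] -> levels [8 8 3 6 7]
Step 3: flows [0->3,1->3,3->2,4->3] -> levels [7 7 4 8 6]

Answer: 7 7 4 8 6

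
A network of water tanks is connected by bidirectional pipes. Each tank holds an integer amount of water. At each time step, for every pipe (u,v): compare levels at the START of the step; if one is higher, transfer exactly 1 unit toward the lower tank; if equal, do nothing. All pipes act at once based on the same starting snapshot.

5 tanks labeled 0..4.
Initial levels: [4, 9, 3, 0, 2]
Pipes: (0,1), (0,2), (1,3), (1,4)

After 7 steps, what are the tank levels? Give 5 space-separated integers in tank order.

Answer: 3 4 5 3 3

Derivation:
Step 1: flows [1->0,0->2,1->3,1->4] -> levels [4 6 4 1 3]
Step 2: flows [1->0,0=2,1->3,1->4] -> levels [5 3 4 2 4]
Step 3: flows [0->1,0->2,1->3,4->1] -> levels [3 4 5 3 3]
Step 4: flows [1->0,2->0,1->3,1->4] -> levels [5 1 4 4 4]
Step 5: flows [0->1,0->2,3->1,4->1] -> levels [3 4 5 3 3]
  -> period-2 cycle: step 5 state = step 3 state
  -> state at step 7: (7-3) mod 2 = 0, same as step 3 -> [3 4 5 3 3]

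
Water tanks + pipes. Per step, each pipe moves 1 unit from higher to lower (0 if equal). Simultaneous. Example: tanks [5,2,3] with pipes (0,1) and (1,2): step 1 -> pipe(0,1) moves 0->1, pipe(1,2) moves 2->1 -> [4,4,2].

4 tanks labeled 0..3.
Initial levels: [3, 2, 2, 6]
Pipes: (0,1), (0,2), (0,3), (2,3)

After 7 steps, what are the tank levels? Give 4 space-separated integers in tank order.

Answer: 2 3 4 4

Derivation:
Step 1: flows [0->1,0->2,3->0,3->2] -> levels [2 3 4 4]
Step 2: flows [1->0,2->0,3->0,2=3] -> levels [5 2 3 3]
Step 3: flows [0->1,0->2,0->3,2=3] -> levels [2 3 4 4]
  -> period-2 cycle: step 3 state = step 1 state
  -> state at step 7: (7-1) mod 2 = 0, same as step 1 -> [2 3 4 4]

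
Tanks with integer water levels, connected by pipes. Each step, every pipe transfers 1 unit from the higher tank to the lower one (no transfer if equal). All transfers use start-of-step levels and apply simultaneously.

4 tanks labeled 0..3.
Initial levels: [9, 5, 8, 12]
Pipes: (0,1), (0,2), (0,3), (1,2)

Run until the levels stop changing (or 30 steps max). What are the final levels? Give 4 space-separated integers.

Step 1: flows [0->1,0->2,3->0,2->1] -> levels [8 7 8 11]
Step 2: flows [0->1,0=2,3->0,2->1] -> levels [8 9 7 10]
Step 3: flows [1->0,0->2,3->0,1->2] -> levels [9 7 9 9]
Step 4: flows [0->1,0=2,0=3,2->1] -> levels [8 9 8 9]
Step 5: flows [1->0,0=2,3->0,1->2] -> levels [10 7 9 8]
Step 6: flows [0->1,0->2,0->3,2->1] -> levels [7 9 9 9]
Step 7: flows [1->0,2->0,3->0,1=2] -> levels [10 8 8 8]
Step 8: flows [0->1,0->2,0->3,1=2] -> levels [7 9 9 9]
  -> period-2 cycle: step 8 state = step 6 state; never stabilizes
  -> state at step 30: (30-6) mod 2 = 0, same as step 6 -> [7 9 9 9]

Answer: 7 9 9 9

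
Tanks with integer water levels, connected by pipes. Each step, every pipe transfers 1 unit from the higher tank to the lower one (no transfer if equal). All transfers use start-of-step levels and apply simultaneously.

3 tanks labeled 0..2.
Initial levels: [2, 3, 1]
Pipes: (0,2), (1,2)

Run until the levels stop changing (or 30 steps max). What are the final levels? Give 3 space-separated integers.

Step 1: flows [0->2,1->2] -> levels [1 2 3]
Step 2: flows [2->0,2->1] -> levels [2 3 1]
  -> period-2 cycle: step 2 state = step 0 state; never stabilizes
  -> state at step 30: (30-0) mod 2 = 0, same as step 0 -> [2 3 1]

Answer: 2 3 1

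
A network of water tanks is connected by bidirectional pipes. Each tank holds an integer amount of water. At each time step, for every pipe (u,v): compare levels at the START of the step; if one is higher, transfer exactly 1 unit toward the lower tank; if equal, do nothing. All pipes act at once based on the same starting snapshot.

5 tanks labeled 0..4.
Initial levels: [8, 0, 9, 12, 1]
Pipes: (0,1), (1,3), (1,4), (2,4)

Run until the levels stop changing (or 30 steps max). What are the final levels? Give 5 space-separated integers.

Answer: 7 4 5 7 7

Derivation:
Step 1: flows [0->1,3->1,4->1,2->4] -> levels [7 3 8 11 1]
Step 2: flows [0->1,3->1,1->4,2->4] -> levels [6 4 7 10 3]
Step 3: flows [0->1,3->1,1->4,2->4] -> levels [5 5 6 9 5]
Step 4: flows [0=1,3->1,1=4,2->4] -> levels [5 6 5 8 6]
Step 5: flows [1->0,3->1,1=4,4->2] -> levels [6 6 6 7 5]
Step 6: flows [0=1,3->1,1->4,2->4] -> levels [6 6 5 6 7]
Step 7: flows [0=1,1=3,4->1,4->2] -> levels [6 7 6 6 5]
Step 8: flows [1->0,1->3,1->4,2->4] -> levels [7 4 5 7 7]
Step 9: flows [0->1,3->1,4->1,4->2] -> levels [6 7 6 6 5]
  -> period-2 cycle: step 9 state = step 7 state; never stabilizes
  -> state at step 30: (30-7) mod 2 = 1, same as step 8 -> [7 4 5 7 7]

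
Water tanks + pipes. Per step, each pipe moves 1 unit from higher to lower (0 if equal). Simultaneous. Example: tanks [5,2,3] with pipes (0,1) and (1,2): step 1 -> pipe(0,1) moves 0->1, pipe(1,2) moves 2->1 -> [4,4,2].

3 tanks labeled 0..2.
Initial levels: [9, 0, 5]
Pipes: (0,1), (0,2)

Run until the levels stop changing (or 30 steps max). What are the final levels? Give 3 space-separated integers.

Answer: 6 4 4

Derivation:
Step 1: flows [0->1,0->2] -> levels [7 1 6]
Step 2: flows [0->1,0->2] -> levels [5 2 7]
Step 3: flows [0->1,2->0] -> levels [5 3 6]
Step 4: flows [0->1,2->0] -> levels [5 4 5]
Step 5: flows [0->1,0=2] -> levels [4 5 5]
Step 6: flows [1->0,2->0] -> levels [6 4 4]
Step 7: flows [0->1,0->2] -> levels [4 5 5]
  -> period-2 cycle: step 7 state = step 5 state; never stabilizes
  -> state at step 30: (30-5) mod 2 = 1, same as step 6 -> [6 4 4]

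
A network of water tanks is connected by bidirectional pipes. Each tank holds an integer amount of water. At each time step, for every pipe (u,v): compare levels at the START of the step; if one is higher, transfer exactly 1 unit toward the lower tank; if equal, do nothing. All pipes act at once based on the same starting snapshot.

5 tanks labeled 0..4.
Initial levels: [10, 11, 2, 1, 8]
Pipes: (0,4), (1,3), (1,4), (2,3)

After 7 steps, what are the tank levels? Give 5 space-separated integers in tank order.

Answer: 8 7 5 5 7

Derivation:
Step 1: flows [0->4,1->3,1->4,2->3] -> levels [9 9 1 3 10]
Step 2: flows [4->0,1->3,4->1,3->2] -> levels [10 9 2 3 8]
Step 3: flows [0->4,1->3,1->4,3->2] -> levels [9 7 3 3 10]
Step 4: flows [4->0,1->3,4->1,2=3] -> levels [10 7 3 4 8]
Step 5: flows [0->4,1->3,4->1,3->2] -> levels [9 7 4 4 8]
Step 6: flows [0->4,1->3,4->1,2=3] -> levels [8 7 4 5 8]
Step 7: flows [0=4,1->3,4->1,3->2] -> levels [8 7 5 5 7]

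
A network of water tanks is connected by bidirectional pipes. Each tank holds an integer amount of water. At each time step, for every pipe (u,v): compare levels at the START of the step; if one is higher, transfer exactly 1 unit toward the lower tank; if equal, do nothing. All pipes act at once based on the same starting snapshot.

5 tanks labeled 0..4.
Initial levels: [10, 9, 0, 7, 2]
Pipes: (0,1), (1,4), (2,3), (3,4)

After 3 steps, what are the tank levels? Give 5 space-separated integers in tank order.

Step 1: flows [0->1,1->4,3->2,3->4] -> levels [9 9 1 5 4]
Step 2: flows [0=1,1->4,3->2,3->4] -> levels [9 8 2 3 6]
Step 3: flows [0->1,1->4,3->2,4->3] -> levels [8 8 3 3 6]

Answer: 8 8 3 3 6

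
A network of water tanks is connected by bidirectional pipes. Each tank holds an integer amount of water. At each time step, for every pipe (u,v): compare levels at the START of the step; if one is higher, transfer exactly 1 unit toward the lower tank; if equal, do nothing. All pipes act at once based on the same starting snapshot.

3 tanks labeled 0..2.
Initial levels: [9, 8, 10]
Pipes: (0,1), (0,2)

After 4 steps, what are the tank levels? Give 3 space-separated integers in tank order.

Step 1: flows [0->1,2->0] -> levels [9 9 9]
Step 2: flows [0=1,0=2] -> levels [9 9 9]
  -> stable; steps 3..4 unchanged -> [9 9 9]

Answer: 9 9 9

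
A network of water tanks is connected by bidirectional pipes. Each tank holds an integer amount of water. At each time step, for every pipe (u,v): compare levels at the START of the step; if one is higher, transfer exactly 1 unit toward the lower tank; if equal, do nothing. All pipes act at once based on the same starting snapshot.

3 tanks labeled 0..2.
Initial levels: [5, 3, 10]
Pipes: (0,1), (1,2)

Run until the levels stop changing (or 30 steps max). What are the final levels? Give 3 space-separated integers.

Answer: 6 6 6

Derivation:
Step 1: flows [0->1,2->1] -> levels [4 5 9]
Step 2: flows [1->0,2->1] -> levels [5 5 8]
Step 3: flows [0=1,2->1] -> levels [5 6 7]
Step 4: flows [1->0,2->1] -> levels [6 6 6]
Step 5: flows [0=1,1=2] -> levels [6 6 6]
  -> stable (no change)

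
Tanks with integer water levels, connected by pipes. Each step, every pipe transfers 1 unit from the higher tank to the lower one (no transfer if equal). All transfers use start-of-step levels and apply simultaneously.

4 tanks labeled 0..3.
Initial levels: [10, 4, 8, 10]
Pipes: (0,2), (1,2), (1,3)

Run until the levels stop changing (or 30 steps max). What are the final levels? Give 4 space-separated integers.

Step 1: flows [0->2,2->1,3->1] -> levels [9 6 8 9]
Step 2: flows [0->2,2->1,3->1] -> levels [8 8 8 8]
Step 3: flows [0=2,1=2,1=3] -> levels [8 8 8 8]
  -> stable (no change)

Answer: 8 8 8 8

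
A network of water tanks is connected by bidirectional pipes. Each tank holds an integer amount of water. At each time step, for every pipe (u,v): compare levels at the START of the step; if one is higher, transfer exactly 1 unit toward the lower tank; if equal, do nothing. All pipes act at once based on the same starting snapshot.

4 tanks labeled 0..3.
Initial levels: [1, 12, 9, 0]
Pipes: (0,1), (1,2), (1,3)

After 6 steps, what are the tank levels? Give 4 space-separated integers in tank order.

Step 1: flows [1->0,1->2,1->3] -> levels [2 9 10 1]
Step 2: flows [1->0,2->1,1->3] -> levels [3 8 9 2]
Step 3: flows [1->0,2->1,1->3] -> levels [4 7 8 3]
Step 4: flows [1->0,2->1,1->3] -> levels [5 6 7 4]
Step 5: flows [1->0,2->1,1->3] -> levels [6 5 6 5]
Step 6: flows [0->1,2->1,1=3] -> levels [5 7 5 5]

Answer: 5 7 5 5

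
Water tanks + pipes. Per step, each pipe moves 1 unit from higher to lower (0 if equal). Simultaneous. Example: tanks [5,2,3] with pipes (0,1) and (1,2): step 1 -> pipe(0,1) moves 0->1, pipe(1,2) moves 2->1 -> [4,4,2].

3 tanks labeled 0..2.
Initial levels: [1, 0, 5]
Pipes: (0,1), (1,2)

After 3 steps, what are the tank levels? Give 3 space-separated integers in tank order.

Answer: 2 2 2

Derivation:
Step 1: flows [0->1,2->1] -> levels [0 2 4]
Step 2: flows [1->0,2->1] -> levels [1 2 3]
Step 3: flows [1->0,2->1] -> levels [2 2 2]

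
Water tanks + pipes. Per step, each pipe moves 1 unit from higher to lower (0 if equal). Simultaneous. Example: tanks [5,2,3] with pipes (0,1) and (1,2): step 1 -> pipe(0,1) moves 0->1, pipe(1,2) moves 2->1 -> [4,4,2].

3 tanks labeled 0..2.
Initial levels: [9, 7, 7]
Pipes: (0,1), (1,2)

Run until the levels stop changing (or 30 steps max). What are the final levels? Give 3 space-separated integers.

Step 1: flows [0->1,1=2] -> levels [8 8 7]
Step 2: flows [0=1,1->2] -> levels [8 7 8]
Step 3: flows [0->1,2->1] -> levels [7 9 7]
Step 4: flows [1->0,1->2] -> levels [8 7 8]
  -> period-2 cycle: step 4 state = step 2 state; never stabilizes
  -> state at step 30: (30-2) mod 2 = 0, same as step 2 -> [8 7 8]

Answer: 8 7 8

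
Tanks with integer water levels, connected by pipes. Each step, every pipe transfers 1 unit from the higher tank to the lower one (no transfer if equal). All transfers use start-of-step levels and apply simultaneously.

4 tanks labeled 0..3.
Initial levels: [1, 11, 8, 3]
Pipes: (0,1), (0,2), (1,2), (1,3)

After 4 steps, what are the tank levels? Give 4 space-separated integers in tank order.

Step 1: flows [1->0,2->0,1->2,1->3] -> levels [3 8 8 4]
Step 2: flows [1->0,2->0,1=2,1->3] -> levels [5 6 7 5]
Step 3: flows [1->0,2->0,2->1,1->3] -> levels [7 5 5 6]
Step 4: flows [0->1,0->2,1=2,3->1] -> levels [5 7 6 5]

Answer: 5 7 6 5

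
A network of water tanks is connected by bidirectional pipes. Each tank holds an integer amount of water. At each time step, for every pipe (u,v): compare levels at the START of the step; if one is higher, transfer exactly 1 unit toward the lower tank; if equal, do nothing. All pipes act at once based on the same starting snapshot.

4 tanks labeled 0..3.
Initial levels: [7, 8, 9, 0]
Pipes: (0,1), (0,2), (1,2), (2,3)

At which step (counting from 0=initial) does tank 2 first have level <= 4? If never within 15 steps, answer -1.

Answer: -1

Derivation:
Step 1: flows [1->0,2->0,2->1,2->3] -> levels [9 8 6 1]
Step 2: flows [0->1,0->2,1->2,2->3] -> levels [7 8 7 2]
Step 3: flows [1->0,0=2,1->2,2->3] -> levels [8 6 7 3]
Step 4: flows [0->1,0->2,2->1,2->3] -> levels [6 8 6 4]
Step 5: flows [1->0,0=2,1->2,2->3] -> levels [7 6 6 5]
Step 6: flows [0->1,0->2,1=2,2->3] -> levels [5 7 6 6]
Step 7: flows [1->0,2->0,1->2,2=3] -> levels [7 5 6 6]
Step 8: flows [0->1,0->2,2->1,2=3] -> levels [5 7 6 6]
  -> period-2 cycle (repeats step 6); tank 2 never drops to <=4
Tank 2 never reaches <=4 within 15 steps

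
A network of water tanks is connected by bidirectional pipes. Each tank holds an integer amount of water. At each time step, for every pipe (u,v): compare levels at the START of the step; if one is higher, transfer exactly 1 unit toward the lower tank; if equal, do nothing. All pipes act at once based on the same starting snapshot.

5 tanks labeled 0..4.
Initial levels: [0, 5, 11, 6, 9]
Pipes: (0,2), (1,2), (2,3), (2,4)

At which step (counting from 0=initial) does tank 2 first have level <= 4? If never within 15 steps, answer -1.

Answer: 6

Derivation:
Step 1: flows [2->0,2->1,2->3,2->4] -> levels [1 6 7 7 10]
Step 2: flows [2->0,2->1,2=3,4->2] -> levels [2 7 6 7 9]
Step 3: flows [2->0,1->2,3->2,4->2] -> levels [3 6 8 6 8]
Step 4: flows [2->0,2->1,2->3,2=4] -> levels [4 7 5 7 8]
Step 5: flows [2->0,1->2,3->2,4->2] -> levels [5 6 7 6 7]
Step 6: flows [2->0,2->1,2->3,2=4] -> levels [6 7 4 7 7]
Tank 2 first reaches <=4 at step 6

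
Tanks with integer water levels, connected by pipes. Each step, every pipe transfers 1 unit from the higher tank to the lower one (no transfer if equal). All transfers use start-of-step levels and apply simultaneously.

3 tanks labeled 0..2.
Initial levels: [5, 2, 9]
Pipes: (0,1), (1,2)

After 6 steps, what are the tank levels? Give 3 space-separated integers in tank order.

Answer: 5 6 5

Derivation:
Step 1: flows [0->1,2->1] -> levels [4 4 8]
Step 2: flows [0=1,2->1] -> levels [4 5 7]
Step 3: flows [1->0,2->1] -> levels [5 5 6]
Step 4: flows [0=1,2->1] -> levels [5 6 5]
Step 5: flows [1->0,1->2] -> levels [6 4 6]
Step 6: flows [0->1,2->1] -> levels [5 6 5]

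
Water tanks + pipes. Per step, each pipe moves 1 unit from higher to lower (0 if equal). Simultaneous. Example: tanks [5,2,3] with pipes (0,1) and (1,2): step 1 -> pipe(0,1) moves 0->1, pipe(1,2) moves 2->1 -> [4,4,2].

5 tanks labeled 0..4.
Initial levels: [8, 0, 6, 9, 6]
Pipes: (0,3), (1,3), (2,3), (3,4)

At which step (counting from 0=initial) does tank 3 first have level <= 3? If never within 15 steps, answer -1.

Step 1: flows [3->0,3->1,3->2,3->4] -> levels [9 1 7 5 7]
Step 2: flows [0->3,3->1,2->3,4->3] -> levels [8 2 6 7 6]
Step 3: flows [0->3,3->1,3->2,3->4] -> levels [7 3 7 5 7]
Step 4: flows [0->3,3->1,2->3,4->3] -> levels [6 4 6 7 6]
Step 5: flows [3->0,3->1,3->2,3->4] -> levels [7 5 7 3 7]
Tank 3 first reaches <=3 at step 5

Answer: 5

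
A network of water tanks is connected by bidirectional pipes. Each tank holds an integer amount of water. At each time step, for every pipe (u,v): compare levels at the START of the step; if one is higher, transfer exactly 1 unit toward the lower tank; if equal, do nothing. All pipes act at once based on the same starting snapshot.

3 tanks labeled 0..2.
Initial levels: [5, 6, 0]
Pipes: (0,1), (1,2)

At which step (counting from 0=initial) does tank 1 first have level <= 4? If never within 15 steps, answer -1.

Step 1: flows [1->0,1->2] -> levels [6 4 1]
Tank 1 first reaches <=4 at step 1

Answer: 1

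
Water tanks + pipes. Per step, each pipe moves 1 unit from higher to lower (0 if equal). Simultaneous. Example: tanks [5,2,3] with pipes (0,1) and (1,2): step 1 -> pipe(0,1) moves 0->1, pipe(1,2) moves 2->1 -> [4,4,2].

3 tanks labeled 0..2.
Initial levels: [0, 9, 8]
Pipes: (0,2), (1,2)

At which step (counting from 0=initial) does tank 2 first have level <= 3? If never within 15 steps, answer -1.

Answer: -1

Derivation:
Step 1: flows [2->0,1->2] -> levels [1 8 8]
Step 2: flows [2->0,1=2] -> levels [2 8 7]
Step 3: flows [2->0,1->2] -> levels [3 7 7]
Step 4: flows [2->0,1=2] -> levels [4 7 6]
Step 5: flows [2->0,1->2] -> levels [5 6 6]
Step 6: flows [2->0,1=2] -> levels [6 6 5]
Step 7: flows [0->2,1->2] -> levels [5 5 7]
Step 8: flows [2->0,2->1] -> levels [6 6 5]
  -> period-2 cycle (repeats step 6); tank 2 never drops to <=3
Tank 2 never reaches <=3 within 15 steps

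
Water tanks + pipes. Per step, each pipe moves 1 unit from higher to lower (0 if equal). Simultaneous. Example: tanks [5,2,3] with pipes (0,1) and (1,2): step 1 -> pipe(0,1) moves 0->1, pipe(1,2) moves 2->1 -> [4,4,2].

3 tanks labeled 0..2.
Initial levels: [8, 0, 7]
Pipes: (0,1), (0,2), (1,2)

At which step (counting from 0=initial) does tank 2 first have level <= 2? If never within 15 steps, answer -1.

Step 1: flows [0->1,0->2,2->1] -> levels [6 2 7]
Step 2: flows [0->1,2->0,2->1] -> levels [6 4 5]
Step 3: flows [0->1,0->2,2->1] -> levels [4 6 5]
Step 4: flows [1->0,2->0,1->2] -> levels [6 4 5]
  -> period-2 cycle (repeats step 2); tank 2 never drops to <=2
Tank 2 never reaches <=2 within 15 steps

Answer: -1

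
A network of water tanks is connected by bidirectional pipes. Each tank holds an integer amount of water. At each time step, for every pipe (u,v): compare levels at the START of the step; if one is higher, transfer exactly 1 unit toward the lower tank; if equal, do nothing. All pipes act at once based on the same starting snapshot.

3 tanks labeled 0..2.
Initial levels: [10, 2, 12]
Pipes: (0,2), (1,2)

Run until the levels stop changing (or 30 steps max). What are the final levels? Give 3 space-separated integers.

Step 1: flows [2->0,2->1] -> levels [11 3 10]
Step 2: flows [0->2,2->1] -> levels [10 4 10]
Step 3: flows [0=2,2->1] -> levels [10 5 9]
Step 4: flows [0->2,2->1] -> levels [9 6 9]
Step 5: flows [0=2,2->1] -> levels [9 7 8]
Step 6: flows [0->2,2->1] -> levels [8 8 8]
Step 7: flows [0=2,1=2] -> levels [8 8 8]
  -> stable (no change)

Answer: 8 8 8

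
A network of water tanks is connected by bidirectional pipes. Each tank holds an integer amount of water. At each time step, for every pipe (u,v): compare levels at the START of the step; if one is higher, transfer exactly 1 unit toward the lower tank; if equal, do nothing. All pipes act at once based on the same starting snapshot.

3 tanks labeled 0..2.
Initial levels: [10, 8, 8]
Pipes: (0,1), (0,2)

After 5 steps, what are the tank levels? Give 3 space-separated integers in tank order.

Step 1: flows [0->1,0->2] -> levels [8 9 9]
Step 2: flows [1->0,2->0] -> levels [10 8 8]
  -> period-2 cycle: step 2 state = step 0 state
  -> state at step 5: (5-0) mod 2 = 1, same as step 1 -> [8 9 9]

Answer: 8 9 9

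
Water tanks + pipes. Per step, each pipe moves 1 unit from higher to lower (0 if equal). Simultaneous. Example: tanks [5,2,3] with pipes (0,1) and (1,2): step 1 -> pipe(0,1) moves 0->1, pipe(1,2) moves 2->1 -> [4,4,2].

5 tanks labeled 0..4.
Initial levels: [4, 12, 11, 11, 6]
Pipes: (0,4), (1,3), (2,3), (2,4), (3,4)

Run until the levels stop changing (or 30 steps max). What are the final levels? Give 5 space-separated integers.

Step 1: flows [4->0,1->3,2=3,2->4,3->4] -> levels [5 11 10 11 7]
Step 2: flows [4->0,1=3,3->2,2->4,3->4] -> levels [6 11 10 9 8]
Step 3: flows [4->0,1->3,2->3,2->4,3->4] -> levels [7 10 8 10 9]
Step 4: flows [4->0,1=3,3->2,4->2,3->4] -> levels [8 10 10 8 8]
Step 5: flows [0=4,1->3,2->3,2->4,3=4] -> levels [8 9 8 10 9]
Step 6: flows [4->0,3->1,3->2,4->2,3->4] -> levels [9 10 10 7 8]
Step 7: flows [0->4,1->3,2->3,2->4,4->3] -> levels [8 9 8 10 9]
  -> period-2 cycle: step 7 state = step 5 state; never stabilizes
  -> state at step 30: (30-5) mod 2 = 1, same as step 6 -> [9 10 10 7 8]

Answer: 9 10 10 7 8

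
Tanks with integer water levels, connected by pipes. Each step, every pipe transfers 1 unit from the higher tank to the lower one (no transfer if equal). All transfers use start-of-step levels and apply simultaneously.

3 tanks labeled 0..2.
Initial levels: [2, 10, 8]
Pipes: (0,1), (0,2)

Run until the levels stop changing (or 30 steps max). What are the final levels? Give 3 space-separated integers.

Answer: 6 7 7

Derivation:
Step 1: flows [1->0,2->0] -> levels [4 9 7]
Step 2: flows [1->0,2->0] -> levels [6 8 6]
Step 3: flows [1->0,0=2] -> levels [7 7 6]
Step 4: flows [0=1,0->2] -> levels [6 7 7]
Step 5: flows [1->0,2->0] -> levels [8 6 6]
Step 6: flows [0->1,0->2] -> levels [6 7 7]
  -> period-2 cycle: step 6 state = step 4 state; never stabilizes
  -> state at step 30: (30-4) mod 2 = 0, same as step 4 -> [6 7 7]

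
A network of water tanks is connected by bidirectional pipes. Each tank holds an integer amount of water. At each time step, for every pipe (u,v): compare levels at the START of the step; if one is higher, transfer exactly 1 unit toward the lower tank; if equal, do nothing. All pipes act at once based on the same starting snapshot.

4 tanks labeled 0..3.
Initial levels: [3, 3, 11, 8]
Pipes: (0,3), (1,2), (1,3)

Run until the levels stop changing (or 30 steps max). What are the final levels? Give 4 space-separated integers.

Step 1: flows [3->0,2->1,3->1] -> levels [4 5 10 6]
Step 2: flows [3->0,2->1,3->1] -> levels [5 7 9 4]
Step 3: flows [0->3,2->1,1->3] -> levels [4 7 8 6]
Step 4: flows [3->0,2->1,1->3] -> levels [5 7 7 6]
Step 5: flows [3->0,1=2,1->3] -> levels [6 6 7 6]
Step 6: flows [0=3,2->1,1=3] -> levels [6 7 6 6]
Step 7: flows [0=3,1->2,1->3] -> levels [6 5 7 7]
Step 8: flows [3->0,2->1,3->1] -> levels [7 7 6 5]
Step 9: flows [0->3,1->2,1->3] -> levels [6 5 7 7]
  -> period-2 cycle: step 9 state = step 7 state; never stabilizes
  -> state at step 30: (30-7) mod 2 = 1, same as step 8 -> [7 7 6 5]

Answer: 7 7 6 5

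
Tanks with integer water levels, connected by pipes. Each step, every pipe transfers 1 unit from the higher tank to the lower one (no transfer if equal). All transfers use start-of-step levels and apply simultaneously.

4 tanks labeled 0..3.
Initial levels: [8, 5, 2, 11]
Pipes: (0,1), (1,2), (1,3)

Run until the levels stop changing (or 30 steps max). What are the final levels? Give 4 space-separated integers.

Answer: 6 8 6 6

Derivation:
Step 1: flows [0->1,1->2,3->1] -> levels [7 6 3 10]
Step 2: flows [0->1,1->2,3->1] -> levels [6 7 4 9]
Step 3: flows [1->0,1->2,3->1] -> levels [7 6 5 8]
Step 4: flows [0->1,1->2,3->1] -> levels [6 7 6 7]
Step 5: flows [1->0,1->2,1=3] -> levels [7 5 7 7]
Step 6: flows [0->1,2->1,3->1] -> levels [6 8 6 6]
Step 7: flows [1->0,1->2,1->3] -> levels [7 5 7 7]
  -> period-2 cycle: step 7 state = step 5 state; never stabilizes
  -> state at step 30: (30-5) mod 2 = 1, same as step 6 -> [6 8 6 6]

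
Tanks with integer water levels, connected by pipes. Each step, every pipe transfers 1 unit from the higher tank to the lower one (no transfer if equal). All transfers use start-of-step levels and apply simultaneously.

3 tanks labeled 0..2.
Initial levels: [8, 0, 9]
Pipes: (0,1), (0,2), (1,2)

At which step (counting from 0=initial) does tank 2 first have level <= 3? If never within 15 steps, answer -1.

Answer: -1

Derivation:
Step 1: flows [0->1,2->0,2->1] -> levels [8 2 7]
Step 2: flows [0->1,0->2,2->1] -> levels [6 4 7]
Step 3: flows [0->1,2->0,2->1] -> levels [6 6 5]
Step 4: flows [0=1,0->2,1->2] -> levels [5 5 7]
Step 5: flows [0=1,2->0,2->1] -> levels [6 6 5]
  -> period-2 cycle (repeats step 3); tank 2 never drops to <=3
Tank 2 never reaches <=3 within 15 steps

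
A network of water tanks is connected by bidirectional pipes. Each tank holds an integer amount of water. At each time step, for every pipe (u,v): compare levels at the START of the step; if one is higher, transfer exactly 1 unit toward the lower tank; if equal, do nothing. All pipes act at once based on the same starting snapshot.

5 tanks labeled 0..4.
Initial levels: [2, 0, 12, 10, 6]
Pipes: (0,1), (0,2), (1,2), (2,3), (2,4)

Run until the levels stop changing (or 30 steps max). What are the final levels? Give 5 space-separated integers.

Step 1: flows [0->1,2->0,2->1,2->3,2->4] -> levels [2 2 8 11 7]
Step 2: flows [0=1,2->0,2->1,3->2,2->4] -> levels [3 3 6 10 8]
Step 3: flows [0=1,2->0,2->1,3->2,4->2] -> levels [4 4 6 9 7]
Step 4: flows [0=1,2->0,2->1,3->2,4->2] -> levels [5 5 6 8 6]
Step 5: flows [0=1,2->0,2->1,3->2,2=4] -> levels [6 6 5 7 6]
Step 6: flows [0=1,0->2,1->2,3->2,4->2] -> levels [5 5 9 6 5]
Step 7: flows [0=1,2->0,2->1,2->3,2->4] -> levels [6 6 5 7 6]
  -> period-2 cycle: step 7 state = step 5 state; never stabilizes
  -> state at step 30: (30-5) mod 2 = 1, same as step 6 -> [5 5 9 6 5]

Answer: 5 5 9 6 5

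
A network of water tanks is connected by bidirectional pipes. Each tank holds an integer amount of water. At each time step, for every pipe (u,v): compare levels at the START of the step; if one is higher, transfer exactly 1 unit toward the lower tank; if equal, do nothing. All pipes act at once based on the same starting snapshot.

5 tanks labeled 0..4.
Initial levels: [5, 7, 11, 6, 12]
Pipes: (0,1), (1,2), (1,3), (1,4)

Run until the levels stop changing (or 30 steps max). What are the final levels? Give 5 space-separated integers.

Answer: 8 9 8 8 8

Derivation:
Step 1: flows [1->0,2->1,1->3,4->1] -> levels [6 7 10 7 11]
Step 2: flows [1->0,2->1,1=3,4->1] -> levels [7 8 9 7 10]
Step 3: flows [1->0,2->1,1->3,4->1] -> levels [8 8 8 8 9]
Step 4: flows [0=1,1=2,1=3,4->1] -> levels [8 9 8 8 8]
Step 5: flows [1->0,1->2,1->3,1->4] -> levels [9 5 9 9 9]
Step 6: flows [0->1,2->1,3->1,4->1] -> levels [8 9 8 8 8]
  -> period-2 cycle: step 6 state = step 4 state; never stabilizes
  -> state at step 30: (30-4) mod 2 = 0, same as step 4 -> [8 9 8 8 8]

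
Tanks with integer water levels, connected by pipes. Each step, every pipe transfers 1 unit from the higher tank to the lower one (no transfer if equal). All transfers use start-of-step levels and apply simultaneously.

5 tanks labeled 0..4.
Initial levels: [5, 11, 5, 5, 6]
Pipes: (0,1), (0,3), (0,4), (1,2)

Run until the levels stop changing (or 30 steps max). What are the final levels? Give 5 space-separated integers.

Step 1: flows [1->0,0=3,4->0,1->2] -> levels [7 9 6 5 5]
Step 2: flows [1->0,0->3,0->4,1->2] -> levels [6 7 7 6 6]
Step 3: flows [1->0,0=3,0=4,1=2] -> levels [7 6 7 6 6]
Step 4: flows [0->1,0->3,0->4,2->1] -> levels [4 8 6 7 7]
Step 5: flows [1->0,3->0,4->0,1->2] -> levels [7 6 7 6 6]
  -> period-2 cycle: step 5 state = step 3 state; never stabilizes
  -> state at step 30: (30-3) mod 2 = 1, same as step 4 -> [4 8 6 7 7]

Answer: 4 8 6 7 7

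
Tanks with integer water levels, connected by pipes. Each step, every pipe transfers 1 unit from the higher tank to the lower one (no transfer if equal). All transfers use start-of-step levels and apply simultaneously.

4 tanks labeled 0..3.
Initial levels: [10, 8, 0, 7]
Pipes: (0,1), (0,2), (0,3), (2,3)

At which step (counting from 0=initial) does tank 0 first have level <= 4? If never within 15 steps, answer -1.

Step 1: flows [0->1,0->2,0->3,3->2] -> levels [7 9 2 7]
Step 2: flows [1->0,0->2,0=3,3->2] -> levels [7 8 4 6]
Step 3: flows [1->0,0->2,0->3,3->2] -> levels [6 7 6 6]
Step 4: flows [1->0,0=2,0=3,2=3] -> levels [7 6 6 6]
Step 5: flows [0->1,0->2,0->3,2=3] -> levels [4 7 7 7]
Tank 0 first reaches <=4 at step 5

Answer: 5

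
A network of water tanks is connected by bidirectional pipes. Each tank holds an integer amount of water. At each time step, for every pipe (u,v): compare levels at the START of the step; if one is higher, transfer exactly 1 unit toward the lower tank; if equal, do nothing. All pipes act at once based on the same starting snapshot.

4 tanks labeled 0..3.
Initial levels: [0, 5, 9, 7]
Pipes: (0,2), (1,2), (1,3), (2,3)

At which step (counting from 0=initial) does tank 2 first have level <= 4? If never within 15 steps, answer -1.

Answer: 3

Derivation:
Step 1: flows [2->0,2->1,3->1,2->3] -> levels [1 7 6 7]
Step 2: flows [2->0,1->2,1=3,3->2] -> levels [2 6 7 6]
Step 3: flows [2->0,2->1,1=3,2->3] -> levels [3 7 4 7]
Tank 2 first reaches <=4 at step 3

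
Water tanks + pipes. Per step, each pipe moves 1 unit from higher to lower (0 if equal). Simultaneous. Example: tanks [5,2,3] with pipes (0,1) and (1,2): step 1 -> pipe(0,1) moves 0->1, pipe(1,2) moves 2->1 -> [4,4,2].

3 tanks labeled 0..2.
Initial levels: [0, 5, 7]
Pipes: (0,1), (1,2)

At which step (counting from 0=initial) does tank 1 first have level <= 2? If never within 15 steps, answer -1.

Answer: -1

Derivation:
Step 1: flows [1->0,2->1] -> levels [1 5 6]
Step 2: flows [1->0,2->1] -> levels [2 5 5]
Step 3: flows [1->0,1=2] -> levels [3 4 5]
Step 4: flows [1->0,2->1] -> levels [4 4 4]
Step 5: flows [0=1,1=2] -> levels [4 4 4]
  -> stable; tank 1 stays at 4 > 2
Tank 1 never reaches <=2 within 15 steps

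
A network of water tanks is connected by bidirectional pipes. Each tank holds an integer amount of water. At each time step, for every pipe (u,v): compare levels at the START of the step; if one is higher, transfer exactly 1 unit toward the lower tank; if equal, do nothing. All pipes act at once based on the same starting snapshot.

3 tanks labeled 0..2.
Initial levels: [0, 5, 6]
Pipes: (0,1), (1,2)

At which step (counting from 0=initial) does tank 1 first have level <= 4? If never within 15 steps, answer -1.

Answer: 2

Derivation:
Step 1: flows [1->0,2->1] -> levels [1 5 5]
Step 2: flows [1->0,1=2] -> levels [2 4 5]
Tank 1 first reaches <=4 at step 2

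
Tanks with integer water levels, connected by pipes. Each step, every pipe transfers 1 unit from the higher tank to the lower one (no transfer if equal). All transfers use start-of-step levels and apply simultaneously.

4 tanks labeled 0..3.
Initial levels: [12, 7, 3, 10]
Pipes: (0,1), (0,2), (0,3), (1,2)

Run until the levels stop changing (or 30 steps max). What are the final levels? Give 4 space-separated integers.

Step 1: flows [0->1,0->2,0->3,1->2] -> levels [9 7 5 11]
Step 2: flows [0->1,0->2,3->0,1->2] -> levels [8 7 7 10]
Step 3: flows [0->1,0->2,3->0,1=2] -> levels [7 8 8 9]
Step 4: flows [1->0,2->0,3->0,1=2] -> levels [10 7 7 8]
Step 5: flows [0->1,0->2,0->3,1=2] -> levels [7 8 8 9]
  -> period-2 cycle: step 5 state = step 3 state; never stabilizes
  -> state at step 30: (30-3) mod 2 = 1, same as step 4 -> [10 7 7 8]

Answer: 10 7 7 8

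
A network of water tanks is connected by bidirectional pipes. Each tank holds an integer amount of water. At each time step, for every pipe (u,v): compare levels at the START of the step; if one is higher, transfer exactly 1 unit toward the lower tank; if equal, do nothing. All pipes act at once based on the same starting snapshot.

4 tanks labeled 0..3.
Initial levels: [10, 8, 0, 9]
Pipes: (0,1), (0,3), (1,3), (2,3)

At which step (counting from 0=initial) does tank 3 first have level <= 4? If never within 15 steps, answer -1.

Answer: -1

Derivation:
Step 1: flows [0->1,0->3,3->1,3->2] -> levels [8 10 1 8]
Step 2: flows [1->0,0=3,1->3,3->2] -> levels [9 8 2 8]
Step 3: flows [0->1,0->3,1=3,3->2] -> levels [7 9 3 8]
Step 4: flows [1->0,3->0,1->3,3->2] -> levels [9 7 4 7]
Step 5: flows [0->1,0->3,1=3,3->2] -> levels [7 8 5 7]
Step 6: flows [1->0,0=3,1->3,3->2] -> levels [8 6 6 7]
Step 7: flows [0->1,0->3,3->1,3->2] -> levels [6 8 7 6]
Step 8: flows [1->0,0=3,1->3,2->3] -> levels [7 6 6 8]
Step 9: flows [0->1,3->0,3->1,3->2] -> levels [7 8 7 5]
Step 10: flows [1->0,0->3,1->3,2->3] -> levels [7 6 6 8]
  -> period-2 cycle (repeats step 8); tank 3 never drops to <=4
Tank 3 never reaches <=4 within 15 steps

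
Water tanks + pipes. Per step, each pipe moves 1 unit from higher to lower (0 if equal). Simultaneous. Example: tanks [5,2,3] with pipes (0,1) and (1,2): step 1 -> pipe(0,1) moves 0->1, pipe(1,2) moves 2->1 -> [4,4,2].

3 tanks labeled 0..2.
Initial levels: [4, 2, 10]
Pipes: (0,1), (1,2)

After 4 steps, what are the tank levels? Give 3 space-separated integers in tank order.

Step 1: flows [0->1,2->1] -> levels [3 4 9]
Step 2: flows [1->0,2->1] -> levels [4 4 8]
Step 3: flows [0=1,2->1] -> levels [4 5 7]
Step 4: flows [1->0,2->1] -> levels [5 5 6]

Answer: 5 5 6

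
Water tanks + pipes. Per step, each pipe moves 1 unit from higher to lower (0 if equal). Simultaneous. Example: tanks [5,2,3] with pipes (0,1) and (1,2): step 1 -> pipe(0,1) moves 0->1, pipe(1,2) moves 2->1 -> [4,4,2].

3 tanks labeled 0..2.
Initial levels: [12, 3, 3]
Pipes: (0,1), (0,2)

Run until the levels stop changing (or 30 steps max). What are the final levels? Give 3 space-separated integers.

Step 1: flows [0->1,0->2] -> levels [10 4 4]
Step 2: flows [0->1,0->2] -> levels [8 5 5]
Step 3: flows [0->1,0->2] -> levels [6 6 6]
Step 4: flows [0=1,0=2] -> levels [6 6 6]
  -> stable (no change)

Answer: 6 6 6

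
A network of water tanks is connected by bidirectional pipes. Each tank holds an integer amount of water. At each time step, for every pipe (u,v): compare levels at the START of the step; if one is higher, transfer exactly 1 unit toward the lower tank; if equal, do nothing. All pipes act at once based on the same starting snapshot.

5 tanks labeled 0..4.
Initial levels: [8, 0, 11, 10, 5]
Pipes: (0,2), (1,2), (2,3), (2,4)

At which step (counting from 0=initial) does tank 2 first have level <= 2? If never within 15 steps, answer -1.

Answer: -1

Derivation:
Step 1: flows [2->0,2->1,2->3,2->4] -> levels [9 1 7 11 6]
Step 2: flows [0->2,2->1,3->2,2->4] -> levels [8 2 7 10 7]
Step 3: flows [0->2,2->1,3->2,2=4] -> levels [7 3 8 9 7]
Step 4: flows [2->0,2->1,3->2,2->4] -> levels [8 4 6 8 8]
Step 5: flows [0->2,2->1,3->2,4->2] -> levels [7 5 8 7 7]
Step 6: flows [2->0,2->1,2->3,2->4] -> levels [8 6 4 8 8]
Step 7: flows [0->2,1->2,3->2,4->2] -> levels [7 5 8 7 7]
  -> period-2 cycle (repeats step 5); tank 2 never drops to <=2
Tank 2 never reaches <=2 within 15 steps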